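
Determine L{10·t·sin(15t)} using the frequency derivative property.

L{sin(15t)} = 15/(s² + 225). By L{t·f(t)} = -F'(s): -d/ds[15/(s² + 225)] = -(15)·(-2s)/(s² + 225)² = 30s/(s² + 225)². Then L{10·t·sin(15t)} = 10·30s/(s² + 225)² = 300s/(s² + 225)²

Final answer: 300s/(s² + 225)²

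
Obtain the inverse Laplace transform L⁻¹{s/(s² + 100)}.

L⁻¹{s/(s² + 100)} = cos(10t)

Final answer: cos(10t)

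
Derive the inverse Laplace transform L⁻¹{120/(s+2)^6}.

L⁻¹{n!/(s-a)^(n+1)} = t^n·e^(at), so L⁻¹{120/(s+2)^6} = t^5·e^(-2t)

Final answer: t^5·e^(-2t)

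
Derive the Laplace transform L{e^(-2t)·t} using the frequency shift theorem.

L{e^(at)·t^n} = n!/(s-a)^(n+1), so L{e^(-2t)·t} = 1/(s+2)^2

Final answer: 1/(s+2)^2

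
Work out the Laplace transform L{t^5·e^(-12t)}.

L{t^n·e^(at)} = n!/(s-a)^(n+1), so L{t^5·e^(-12t)} = 120/(s+12)^6

Final answer: 120/(s+12)^6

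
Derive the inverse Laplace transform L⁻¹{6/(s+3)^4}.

L⁻¹{n!/(s-a)^(n+1)} = t^n·e^(at), so L⁻¹{6/(s+3)^4} = t^3·e^(-3t)

Final answer: t^3·e^(-3t)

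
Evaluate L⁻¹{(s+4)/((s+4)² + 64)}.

Using frequency shift: L⁻¹{(s-a)/((s-a)² + b²)} = e^(at)cos(bt). Here a=-4, b=8

Final answer: e^(-4t)·cos(8t)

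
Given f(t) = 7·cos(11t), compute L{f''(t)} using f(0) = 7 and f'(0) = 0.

F(s) = 7s/(s² + 121). L{f''(t)} = s²F(s) - sf(0) - f'(0) = 7s³/(s² + 121) - 7s = (7s³ - 7s(s² + 121))/(s² + 121) = -847s/(s² + 121)

Final answer: -847s/(s² + 121)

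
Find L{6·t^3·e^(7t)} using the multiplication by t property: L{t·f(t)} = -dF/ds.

Using L{t^n·e^(at)} = n!/(s-a)^(n+1), L{t^3·e^(7t)} = 6/(s-7)^4, so L{6·t^3·e^(7t)} = 6·6/(s-7)^4 = 36/(s-7)^4

Final answer: 36/(s-7)^4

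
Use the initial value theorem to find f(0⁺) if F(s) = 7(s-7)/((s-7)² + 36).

f(0⁺) = lim_{s→∞} sF(s) = lim_{s→∞} 7s(s-7)/((s-7)² + 36) = 7

Final answer: 7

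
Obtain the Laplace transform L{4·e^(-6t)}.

L{e^(at)} = 1/(s-a), so L{e^(-6t)} = 1/(s+6). Then L{4·e^(-6t)} = 4/(s+6)

Final answer: 4/(s+6)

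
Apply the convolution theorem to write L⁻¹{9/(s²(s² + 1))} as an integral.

9/(s²(s² + 1)) = (1/s²)·(9/(s² + 1)) = L{t}·L{9·sin(t)}. So f(t) = t*(9·sin(t)) = ∫₀ᵗ 9τ·sin((t-τ)) dτ

Final answer: ∫₀ᵗ 9τ·sin((t-τ)) dτ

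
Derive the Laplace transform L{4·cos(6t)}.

L{cos(ωt)} = s/(s² + ω²), so L{cos(6t)} = s/(s² + 36). Then L{4·cos(6t)} = 4·s/(s² + 36) = 4s/(s² + 36)

Final answer: 4s/(s² + 36)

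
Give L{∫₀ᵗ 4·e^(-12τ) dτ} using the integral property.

L{∫₀ᵗ f(τ)dτ} = F(s)/s with F(s) = 4/(s+12), so L{∫₀ᵗ 4·e^(-12τ) dτ} = 4/(s(s+12))

Final answer: 4/(s(s+12))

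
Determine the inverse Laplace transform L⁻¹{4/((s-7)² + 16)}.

Using frequency shift, L⁻¹{4/((s-7)² + 16)} = e^(7t)·sin(4t)

Final answer: e^(7t)·sin(4t)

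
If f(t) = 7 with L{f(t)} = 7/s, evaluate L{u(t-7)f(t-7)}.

Time shift theorem: L{u(t-a)f(t-a)} = e^(-as)F(s). Here a=7, F(s) = 7/s, so L{u(t-7)f(t-7)} = e^(-7s)·7/s

Final answer: e^(-7s)·7/s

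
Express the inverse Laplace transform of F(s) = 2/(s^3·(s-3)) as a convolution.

2/(s^3·(s-3)) = (2/s^3)·(1/(s-3)) = L{t^2}·L{e^(3t)}. So f(t) = t^2*e^(3t) = ∫₀ᵗ τ^2·e^(3(t-τ)) dτ

Final answer: ∫₀ᵗ τ^2·e^(3(t-τ)) dτ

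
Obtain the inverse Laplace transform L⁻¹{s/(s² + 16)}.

L⁻¹{s/(s² + 16)} = cos(4t)

Final answer: cos(4t)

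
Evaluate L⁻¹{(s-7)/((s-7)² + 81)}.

Using frequency shift: L⁻¹{(s-a)/((s-a)² + b²)} = e^(at)cos(bt). Here a=7, b=9

Final answer: e^(7t)·cos(9t)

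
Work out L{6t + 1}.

L{6t + 1} = 6·L{t} + L{1} = 6/s² + 1/s

Final answer: 6/s² + 1/s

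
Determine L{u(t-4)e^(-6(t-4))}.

u(t-a)f(t-a) with f(t)=e^(-6t). L{e^(-6t)} = 1/(s+6). By time shift: e^(-4s)/(s+6)

Final answer: e^(-4s)/(s+6)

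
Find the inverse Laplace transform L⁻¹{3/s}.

L⁻¹{c/s} = c, so L⁻¹{3/s} = 3

Final answer: 3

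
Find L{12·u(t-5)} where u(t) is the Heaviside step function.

L{u(t-a)} = e^(-as)/s. Here a=5, so L{u(t-5)} = e^(-5s)/s, and L{12·u(t-5)} = 12·e^(-5s)/s

Final answer: 12·e^(-5s)/s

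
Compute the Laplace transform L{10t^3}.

L{10t^3} = 10 · L{t^3} = 10 · 6/s^4 = 60/s^4

Final answer: 60/s^4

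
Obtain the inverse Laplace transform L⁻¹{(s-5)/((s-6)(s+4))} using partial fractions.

Using partial fractions, f(t) = (e^(6t) + 9e^(-4t))/10

Final answer: (e^(6t) + 9e^(-4t))/10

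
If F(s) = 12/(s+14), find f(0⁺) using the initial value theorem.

f(0⁺) = lim_{s→∞} s·12/(s+14) = lim_{s→∞} 12s/(s+14) = 12

Final answer: 12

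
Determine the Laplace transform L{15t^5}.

L{15t^5} = 15 · L{t^5} = 15 · 120/s^6 = 1800/s^6

Final answer: 1800/s^6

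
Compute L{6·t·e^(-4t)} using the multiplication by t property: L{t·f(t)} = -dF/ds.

Using L{t^n·e^(at)} = n!/(s-a)^(n+1), L{t·e^(-4t)} = 1/(s+4)^2, so L{6·t·e^(-4t)} = 6·1/(s+4)^2 = 6/(s+4)^2

Final answer: 6/(s+4)^2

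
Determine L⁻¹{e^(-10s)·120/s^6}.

L⁻¹{120/s^6} = t^5. By the time shift theorem, L⁻¹{e^(-as)F(s)} = u(t-a)f(t-a) with a=10, so L⁻¹{e^(-10s)·120/s^6} = u(t-10)·(t-10)^5

Final answer: u(t-10)·(t-10)^5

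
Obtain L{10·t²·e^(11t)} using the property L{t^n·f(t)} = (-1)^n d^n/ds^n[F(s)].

L{e^(11t)} = 1/(s-11). d/ds[1/(s-11)] = -1/(s-11)². d²/ds²[1/(s-11)] = 2/(s-11)³. So L{t²·e^(11t)} = (-1)² · 2/(s-11)³ = 2/(s-11)³. Then L{10·t²·e^(11t)} = 10·2/(s-11)³ = 20/(s-11)³

Final answer: 20/(s-11)³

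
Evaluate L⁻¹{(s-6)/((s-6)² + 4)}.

Using frequency shift: L⁻¹{(s-a)/((s-a)² + b²)} = e^(at)cos(bt). Here a=6, b=2

Final answer: e^(6t)·cos(2t)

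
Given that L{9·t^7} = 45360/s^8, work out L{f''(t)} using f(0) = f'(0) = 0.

L{f''(t)} = s²F(s) - sf(0) - f'(0) = s²·45360/s^8 - 0 - 0 = 45360/s^6

Final answer: 45360/s^6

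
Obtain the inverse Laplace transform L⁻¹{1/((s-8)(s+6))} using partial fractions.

Decompose: A/(s-8) + B/(s+6). A = 1/14, B = -1/14. f(t) = (e^(8t) - e^(-6t))/14

Final answer: (e^(8t) - e^(-6t))/14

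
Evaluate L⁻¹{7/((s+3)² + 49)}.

Form: b/((s-a)² + b²) → e^(at)sin(bt). With a=-3, b=7

Final answer: e^(-3t)·sin(7t)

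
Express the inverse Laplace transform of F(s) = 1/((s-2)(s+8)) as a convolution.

1/((s-2)(s+8)) = (1/(s-2))·(1/(s+8)) = L{e^(2t)}·L{e^(-8t)}. So f(t) = e^(2t)*e^(-8t) = ∫₀ᵗ e^(2τ)·e^(-8(t-τ)) dτ

Final answer: ∫₀ᵗ e^(2τ)·e^(-8(t-τ)) dτ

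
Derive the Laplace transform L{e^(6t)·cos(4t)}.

L{e^(at)·cos(ωt)} = (s-a)/((s-a)² + ω²), so L{e^(6t)·cos(4t)} = (s-6)/((s-6)² + 16)

Final answer: (s-6)/((s-6)² + 16)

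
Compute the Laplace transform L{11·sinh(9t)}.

L{sinh(ωt)} = ω/(s² - ω²), so L{sinh(9t)} = 9/(s² - 81). Then L{11·sinh(9t)} = 11·9/(s² - 81) = 99/(s² - 81)

Final answer: 99/(s² - 81)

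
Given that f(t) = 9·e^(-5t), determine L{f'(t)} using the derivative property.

f(0) = 9, F(s) = 9/(s+5). L{f'(t)} = s·F(s) - f(0) = 9s/(s+5) - 9 = (9s - 9(s+5))/(s+5) = -45/(s+5)

Final answer: -45/(s+5)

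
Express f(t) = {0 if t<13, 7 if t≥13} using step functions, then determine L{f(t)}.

f(t) = 7·u(t-13). L{u(t-13)} = e^(-13s)/s, so L{f(t)} = 7·e^(-13s)/s

Final answer: 7·e^(-13s)/s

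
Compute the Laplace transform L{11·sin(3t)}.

L{sin(ωt)} = ω/(s² + ω²), so L{sin(3t)} = 3/(s² + 9). Then L{11·sin(3t)} = 11·3/(s² + 9) = 33/(s² + 9)

Final answer: 33/(s² + 9)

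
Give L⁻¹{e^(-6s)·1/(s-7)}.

L⁻¹{1/(s-7)} = e^(7t). By the time shift theorem, L⁻¹{e^(-as)F(s)} = u(t-a)f(t-a) with a=6, so L⁻¹{e^(-6s)·1/(s-7)} = u(t-6)·e^(7(t-6))

Final answer: u(t-6)·e^(7(t-6))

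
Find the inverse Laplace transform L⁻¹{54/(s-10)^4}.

L⁻¹{n!/(s-a)^(n+1)} = t^n·e^(at) with n=3, a=10. So L⁻¹{6/(s-10)^4} = t^3·e^(10t), and L⁻¹{54/(s-10)^4} = (54/6)·t^3·e^(10t) = 9·t^3·e^(10t)

Final answer: 9·t^3·e^(10t)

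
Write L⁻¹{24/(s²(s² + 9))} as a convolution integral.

24/(s²(s² + 9)) = (1/s²)·(24/(s² + 9)) = L{t}·L{8·sin(3t)}. So f(t) = t*(8·sin(3t)) = ∫₀ᵗ 8τ·sin(3(t-τ)) dτ

Final answer: ∫₀ᵗ 8τ·sin(3(t-τ)) dτ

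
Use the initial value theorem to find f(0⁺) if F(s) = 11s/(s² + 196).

f(0⁺) = lim_{s→∞} s·11s/(s² + 196) = lim_{s→∞} 11s²/(s² + 196) = 11

Final answer: 11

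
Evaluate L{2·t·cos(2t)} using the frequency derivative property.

L{cos(2t)} = s/(s² + 4). Derivative: d/ds[s/(s² + 4)] = [(s² + 4) - s·2s]/(s² + 4)² = (4 - s²)/(s² + 4)². So L{t·cos(2t)} = -F'(s) = (s² - 4)/(s² + 4)². Then L{2·t·cos(2t)} = 2·(s² - 4)/(s² + 4)²

Final answer: 2·(s² - 4)/(s² + 4)²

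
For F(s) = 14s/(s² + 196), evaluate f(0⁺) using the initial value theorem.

f(0⁺) = lim_{s→∞} s·14s/(s² + 196) = lim_{s→∞} 14s²/(s² + 196) = 14

Final answer: 14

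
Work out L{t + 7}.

L{t + 7} = L{t} + 7·L{1} = 1/s² + 7/s

Final answer: 1/s² + 7/s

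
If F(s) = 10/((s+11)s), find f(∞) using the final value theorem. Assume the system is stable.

f(∞) = lim_{s→0} sF(s) = lim_{s→0} 10/(s+11) = 10/11

Final answer: 10/11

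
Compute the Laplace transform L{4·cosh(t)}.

L{cosh(ωt)} = s/(s² - ω²), so L{cosh(t)} = s/(s² - 1). Then L{4·cosh(t)} = 4·s/(s² - 1) = 4s/(s² - 1)

Final answer: 4s/(s² - 1)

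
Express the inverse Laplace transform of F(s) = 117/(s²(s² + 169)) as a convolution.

117/(s²(s² + 169)) = (1/s²)·(117/(s² + 169)) = L{t}·L{9·sin(13t)}. So f(t) = t*(9·sin(13t)) = ∫₀ᵗ 9τ·sin(13(t-τ)) dτ

Final answer: ∫₀ᵗ 9τ·sin(13(t-τ)) dτ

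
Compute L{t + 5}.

L{t + 5} = L{t} + 5·L{1} = 1/s² + 5/s

Final answer: 1/s² + 5/s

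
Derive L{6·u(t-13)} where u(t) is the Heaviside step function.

L{u(t-a)} = e^(-as)/s. Here a=13, so L{u(t-13)} = e^(-13s)/s, and L{6·u(t-13)} = 6·e^(-13s)/s

Final answer: 6·e^(-13s)/s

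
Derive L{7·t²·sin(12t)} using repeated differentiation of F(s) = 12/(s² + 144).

F(s) = 12/(s² + 144). F'(s) = -24s/(s² + 144)². F''(s) = -24(144 - 3s²)/(s² + 144)³ = (72s² - 3456)/(s² + 144)³. So L{t²·sin(12t)} = (-1)² F''(s) = (72s² - 3456)/(s² + 144)³. Then L{7·t²·sin(12t)} = 7·(72s² - 3456)/(s² + 144)³ = (504s² - 24192)/(s² + 144)³

Final answer: (504s² - 24192)/(s² + 144)³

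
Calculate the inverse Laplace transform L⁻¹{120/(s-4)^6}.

L⁻¹{n!/(s-a)^(n+1)} = t^n·e^(at), so L⁻¹{120/(s-4)^6} = t^5·e^(4t)

Final answer: t^5·e^(4t)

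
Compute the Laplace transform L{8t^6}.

L{8t^6} = 8 · L{t^6} = 8 · 720/s^7 = 5760/s^7

Final answer: 5760/s^7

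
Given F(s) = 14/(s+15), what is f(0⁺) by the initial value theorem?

f(0⁺) = lim_{s→∞} s·14/(s+15) = lim_{s→∞} 14s/(s+15) = 14

Final answer: 14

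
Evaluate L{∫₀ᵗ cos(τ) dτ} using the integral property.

L{∫₀ᵗ f(τ)dτ} = F(s)/s with F(s) = s/(s² + 1), so the result is (s/(s² + 1))/s = 1/(s² + 1)

Final answer: 1/(s² + 1)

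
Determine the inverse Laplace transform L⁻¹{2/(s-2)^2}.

L⁻¹{n!/(s-a)^(n+1)} = t^n·e^(at) with n=1, a=2. So L⁻¹{1/(s-2)^2} = t·e^(2t), and L⁻¹{2/(s-2)^2} = (2/1)·t·e^(2t) = 2·t·e^(2t)

Final answer: 2·t·e^(2t)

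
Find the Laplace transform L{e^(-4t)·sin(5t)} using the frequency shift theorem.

Frequency shift: L{e^(at)f(t)} = F(s-a). L{e^(-4t)·sin(5t)} = 5/((s+4)² + 25)

Final answer: 5/((s+4)² + 25)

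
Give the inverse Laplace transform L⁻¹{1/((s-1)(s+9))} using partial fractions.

Decompose: A/(s-1) + B/(s+9). A = 1/10, B = -1/10. f(t) = (e^t - e^(-9t))/10

Final answer: (e^t - e^(-9t))/10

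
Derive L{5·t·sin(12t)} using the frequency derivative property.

L{sin(12t)} = 12/(s² + 144). By L{t·f(t)} = -F'(s): -d/ds[12/(s² + 144)] = -(12)·(-2s)/(s² + 144)² = 24s/(s² + 144)². Then L{5·t·sin(12t)} = 5·24s/(s² + 144)² = 120s/(s² + 144)²

Final answer: 120s/(s² + 144)²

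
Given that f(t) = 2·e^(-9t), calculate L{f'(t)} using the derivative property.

f(0) = 2, F(s) = 2/(s+9). L{f'(t)} = s·F(s) - f(0) = 2s/(s+9) - 2 = (2s - 2(s+9))/(s+9) = -18/(s+9)

Final answer: -18/(s+9)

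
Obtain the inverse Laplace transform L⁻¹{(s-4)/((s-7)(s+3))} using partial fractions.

Using partial fractions, f(t) = (3e^(7t) + 7e^(-3t))/10

Final answer: (3e^(7t) + 7e^(-3t))/10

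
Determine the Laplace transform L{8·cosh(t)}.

L{cosh(ωt)} = s/(s² - ω²), so L{cosh(t)} = s/(s² - 1). Then L{8·cosh(t)} = 8·s/(s² - 1) = 8s/(s² - 1)

Final answer: 8s/(s² - 1)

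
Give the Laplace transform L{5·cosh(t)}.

L{cosh(ωt)} = s/(s² - ω²), so L{cosh(t)} = s/(s² - 1). Then L{5·cosh(t)} = 5·s/(s² - 1) = 5s/(s² - 1)

Final answer: 5s/(s² - 1)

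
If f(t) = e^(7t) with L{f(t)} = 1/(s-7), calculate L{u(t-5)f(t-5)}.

Time shift theorem: L{u(t-a)f(t-a)} = e^(-as)F(s). Here a=5, F(s) = 1/(s-7), so L{u(t-5)f(t-5)} = e^(-5s)·1/(s-7)

Final answer: e^(-5s)·1/(s-7)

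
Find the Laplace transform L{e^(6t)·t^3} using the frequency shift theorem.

L{e^(at)·t^n} = n!/(s-a)^(n+1), so L{e^(6t)·t^3} = 6/(s-6)^4

Final answer: 6/(s-6)^4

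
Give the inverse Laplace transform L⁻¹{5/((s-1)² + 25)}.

Using frequency shift, L⁻¹{5/((s-1)² + 25)} = e^t·sin(5t)

Final answer: e^t·sin(5t)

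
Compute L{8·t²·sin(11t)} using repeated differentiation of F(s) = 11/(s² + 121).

F(s) = 11/(s² + 121). F'(s) = -22s/(s² + 121)². F''(s) = -22(121 - 3s²)/(s² + 121)³ = (66s² - 2662)/(s² + 121)³. So L{t²·sin(11t)} = (-1)² F''(s) = (66s² - 2662)/(s² + 121)³. Then L{8·t²·sin(11t)} = 8·(66s² - 2662)/(s² + 121)³ = (528s² - 21296)/(s² + 121)³

Final answer: (528s² - 21296)/(s² + 121)³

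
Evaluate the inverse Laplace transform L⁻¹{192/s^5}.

L⁻¹{n!/s^(n+1)} = t^n with n=4. So L⁻¹{24/s^5} = t^4, and L⁻¹{192/s^5} = (192/24)·t^4 = 8·t^4

Final answer: 8·t^4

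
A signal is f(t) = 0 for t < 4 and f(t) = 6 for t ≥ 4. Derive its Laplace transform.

f(t) = 6·u(t-4). L{u(t-4)} = e^(-4s)/s, so L{f(t)} = 6·e^(-4s)/s

Final answer: 6·e^(-4s)/s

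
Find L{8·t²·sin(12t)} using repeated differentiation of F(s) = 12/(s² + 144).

F(s) = 12/(s² + 144). F'(s) = -24s/(s² + 144)². F''(s) = -24(144 - 3s²)/(s² + 144)³ = (72s² - 3456)/(s² + 144)³. So L{t²·sin(12t)} = (-1)² F''(s) = (72s² - 3456)/(s² + 144)³. Then L{8·t²·sin(12t)} = 8·(72s² - 3456)/(s² + 144)³ = (576s² - 27648)/(s² + 144)³

Final answer: (576s² - 27648)/(s² + 144)³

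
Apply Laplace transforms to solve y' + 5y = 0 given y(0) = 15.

L{y'} + 5L{y} = 0. sY - 15 + 5Y = 0. Y(s+5) = 15. Y = 15/(s+5)

Final answer: y(t) = 15e^(-5t)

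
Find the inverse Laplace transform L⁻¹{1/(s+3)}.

L⁻¹{1/(s-a)} = e^(at), so L⁻¹{1/(s+3)} = e^(-3t)

Final answer: e^(-3t)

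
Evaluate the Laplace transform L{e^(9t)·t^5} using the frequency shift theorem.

L{e^(at)·t^n} = n!/(s-a)^(n+1), so L{e^(9t)·t^5} = 120/(s-9)^6

Final answer: 120/(s-9)^6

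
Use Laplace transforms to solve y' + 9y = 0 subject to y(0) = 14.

L{y'} + 9L{y} = 0. sY - 14 + 9Y = 0. Y(s+9) = 14. Y = 14/(s+9)

Final answer: y(t) = 14e^(-9t)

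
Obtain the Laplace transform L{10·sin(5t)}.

L{sin(ωt)} = ω/(s² + ω²), so L{sin(5t)} = 5/(s² + 25). Then L{10·sin(5t)} = 10·5/(s² + 25) = 50/(s² + 25)

Final answer: 50/(s² + 25)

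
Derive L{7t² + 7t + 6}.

L{7t² + 7t + 6} = 7·2/s³ + 7/s² + 6/s = 14/s³ + 7/s² + 6/s

Final answer: 14/s³ + 7/s² + 6/s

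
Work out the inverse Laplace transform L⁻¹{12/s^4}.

L⁻¹{n!/s^(n+1)} = t^n with n=3. So L⁻¹{6/s^4} = t^3, and L⁻¹{12/s^4} = (12/6)·t^3 = 2·t^3

Final answer: 2·t^3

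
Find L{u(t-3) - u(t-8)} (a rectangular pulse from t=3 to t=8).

L{u(t-a)} = e^(-as)/s. L{u(t-3) - u(t-8)} = (e^(-3s) - e^(-8s))/s

Final answer: (e^(-3s) - e^(-8s))/s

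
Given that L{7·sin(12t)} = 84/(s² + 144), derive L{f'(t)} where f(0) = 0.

L{f'(t)} = s·F(s) - f(0) = s·84/(s² + 144) - 0 = 84s/(s² + 144)

Final answer: 84s/(s² + 144)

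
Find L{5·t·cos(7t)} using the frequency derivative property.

L{cos(7t)} = s/(s² + 49). Derivative: d/ds[s/(s² + 49)] = [(s² + 49) - s·2s]/(s² + 49)² = (49 - s²)/(s² + 49)². So L{t·cos(7t)} = -F'(s) = (s² - 49)/(s² + 49)². Then L{5·t·cos(7t)} = 5·(s² - 49)/(s² + 49)²

Final answer: 5·(s² - 49)/(s² + 49)²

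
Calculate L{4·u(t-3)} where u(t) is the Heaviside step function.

L{u(t-a)} = e^(-as)/s. Here a=3, so L{u(t-3)} = e^(-3s)/s, and L{4·u(t-3)} = 4·e^(-3s)/s

Final answer: 4·e^(-3s)/s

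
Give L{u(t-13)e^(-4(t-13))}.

u(t-a)f(t-a) with f(t)=e^(-4t). L{e^(-4t)} = 1/(s+4). By time shift: e^(-13s)/(s+4)

Final answer: e^(-13s)/(s+4)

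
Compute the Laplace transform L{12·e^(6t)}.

L{e^(at)} = 1/(s-a), so L{e^(6t)} = 1/(s-6). Then L{12·e^(6t)} = 12/(s-6)

Final answer: 12/(s-6)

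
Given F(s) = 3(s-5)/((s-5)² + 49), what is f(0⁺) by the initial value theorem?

f(0⁺) = lim_{s→∞} sF(s) = lim_{s→∞} 3s(s-5)/((s-5)² + 49) = 3

Final answer: 3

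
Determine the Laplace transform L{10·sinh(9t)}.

L{sinh(ωt)} = ω/(s² - ω²), so L{sinh(9t)} = 9/(s² - 81). Then L{10·sinh(9t)} = 10·9/(s² - 81) = 90/(s² - 81)

Final answer: 90/(s² - 81)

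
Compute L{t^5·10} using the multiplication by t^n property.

L{10} = 10/s. d^1/ds^1[1/s] = -1/s². d^2/ds^2[1/s] = 2/s^3. d^3/ds^3[1/s] = -6/s^4. d^4/ds^4[1/s] = 24/s^5. d^5/ds^5[1/s] = -120/s^6. So L{t^5} = (-1)^{5}·-120/s^6 = 120/s^6. Then L{t^5·10} = 10·120/s^6 = 1200/s^6

Final answer: 1200/s^6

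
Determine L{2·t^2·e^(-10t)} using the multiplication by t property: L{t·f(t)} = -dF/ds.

Using L{t^n·e^(at)} = n!/(s-a)^(n+1), L{t^2·e^(-10t)} = 2/(s+10)^3, so L{2·t^2·e^(-10t)} = 2·2/(s+10)^3 = 4/(s+10)^3

Final answer: 4/(s+10)^3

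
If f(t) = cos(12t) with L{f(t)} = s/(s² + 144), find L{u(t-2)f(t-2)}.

Time shift theorem: L{u(t-a)f(t-a)} = e^(-as)F(s). Here a=2, F(s) = s/(s² + 144), so L{u(t-2)f(t-2)} = e^(-2s)·s/(s² + 144)

Final answer: e^(-2s)·s/(s² + 144)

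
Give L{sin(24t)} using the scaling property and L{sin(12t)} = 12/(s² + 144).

Using L{f(at)} = (1/a)F(s/a) with a=2: L{sin(24t)} = (1/2) · 12/((s/2)² + 144) = (1/2) · 12·4/(s² + 576) = 24/(s² + 576)

Final answer: 24/(s² + 576)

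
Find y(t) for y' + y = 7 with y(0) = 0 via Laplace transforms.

sY + Y = 7/s. Y = 7/(s(s+1)). Partial fractions: Y = 7/s - 7/(s+1)

Final answer: y(t) = 7(1 - e^(-t))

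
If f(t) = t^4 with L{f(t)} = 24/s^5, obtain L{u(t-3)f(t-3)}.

Time shift theorem: L{u(t-a)f(t-a)} = e^(-as)F(s). Here a=3, F(s) = 24/s^5, so L{u(t-3)f(t-3)} = e^(-3s)·24/s^5

Final answer: e^(-3s)·24/s^5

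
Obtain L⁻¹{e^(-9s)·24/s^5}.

L⁻¹{24/s^5} = t^4. By the time shift theorem, L⁻¹{e^(-as)F(s)} = u(t-a)f(t-a) with a=9, so L⁻¹{e^(-9s)·24/s^5} = u(t-9)·(t-9)^4

Final answer: u(t-9)·(t-9)^4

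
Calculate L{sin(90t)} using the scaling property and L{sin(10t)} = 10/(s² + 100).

Using L{f(at)} = (1/a)F(s/a) with a=9: L{sin(90t)} = (1/9) · 10/((s/9)² + 100) = (1/9) · 10·81/(s² + 8100) = 90/(s² + 8100)

Final answer: 90/(s² + 8100)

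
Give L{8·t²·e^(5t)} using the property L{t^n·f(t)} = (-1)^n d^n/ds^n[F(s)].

L{e^(5t)} = 1/(s-5). d/ds[1/(s-5)] = -1/(s-5)². d²/ds²[1/(s-5)] = 2/(s-5)³. So L{t²·e^(5t)} = (-1)² · 2/(s-5)³ = 2/(s-5)³. Then L{8·t²·e^(5t)} = 8·2/(s-5)³ = 16/(s-5)³

Final answer: 16/(s-5)³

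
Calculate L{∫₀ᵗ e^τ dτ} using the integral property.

L{∫₀ᵗ f(τ)dτ} = F(s)/s with F(s) = 1/(s-1), so L{∫₀ᵗ e^τ dτ} = 1/(s(s-1))

Final answer: 1/(s(s-1))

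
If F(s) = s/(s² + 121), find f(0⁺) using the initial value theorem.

f(0⁺) = lim_{s→∞} s·s/(s² + 121) = lim_{s→∞} s²/(s² + 121) = 1

Final answer: 1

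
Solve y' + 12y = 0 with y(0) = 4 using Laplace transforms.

L{y'} + 12L{y} = 0. sY - 4 + 12Y = 0. Y(s+12) = 4. Y = 4/(s+12)

Final answer: y(t) = 4e^(-12t)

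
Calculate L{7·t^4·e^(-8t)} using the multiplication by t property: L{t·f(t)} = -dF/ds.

Using L{t^n·e^(at)} = n!/(s-a)^(n+1), L{t^4·e^(-8t)} = 24/(s+8)^5, so L{7·t^4·e^(-8t)} = 7·24/(s+8)^5 = 168/(s+8)^5

Final answer: 168/(s+8)^5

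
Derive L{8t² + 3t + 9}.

L{8t² + 3t + 9} = 8·2/s³ + 3/s² + 9/s = 16/s³ + 3/s² + 9/s

Final answer: 16/s³ + 3/s² + 9/s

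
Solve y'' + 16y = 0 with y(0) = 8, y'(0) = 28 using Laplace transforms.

L{y''} + 16L{y} = 0. s²Y - 8s - 28 + 16Y = 0. Y(s² + 16) = 8s + 28. Y = (8s + 28)/(s² + 16). Inverting: y(t) = 8cos(4t) + 7sin(4t)

Final answer: y(t) = 8cos(4t) + 7sin(4t)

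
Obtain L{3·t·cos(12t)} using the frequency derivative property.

L{cos(12t)} = s/(s² + 144). Derivative: d/ds[s/(s² + 144)] = [(s² + 144) - s·2s]/(s² + 144)² = (144 - s²)/(s² + 144)². So L{t·cos(12t)} = -F'(s) = (s² - 144)/(s² + 144)². Then L{3·t·cos(12t)} = 3·(s² - 144)/(s² + 144)²

Final answer: 3·(s² - 144)/(s² + 144)²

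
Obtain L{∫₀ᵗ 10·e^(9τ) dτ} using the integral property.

L{∫₀ᵗ f(τ)dτ} = F(s)/s with F(s) = 10/(s-9), so L{∫₀ᵗ 10·e^(9τ) dτ} = 10/(s(s-9))

Final answer: 10/(s(s-9))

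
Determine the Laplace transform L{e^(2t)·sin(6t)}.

L{e^(at)·sin(ωt)} = ω/((s-a)² + ω²), so L{e^(2t)·sin(6t)} = 6/((s-2)² + 36)

Final answer: 6/((s-2)² + 36)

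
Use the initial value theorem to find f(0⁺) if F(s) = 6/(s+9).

f(0⁺) = lim_{s→∞} s·6/(s+9) = lim_{s→∞} 6s/(s+9) = 6

Final answer: 6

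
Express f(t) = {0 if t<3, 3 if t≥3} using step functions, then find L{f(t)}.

f(t) = 3·u(t-3). L{u(t-3)} = e^(-3s)/s, so L{f(t)} = 3·e^(-3s)/s

Final answer: 3·e^(-3s)/s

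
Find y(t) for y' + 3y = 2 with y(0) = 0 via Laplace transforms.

sY + 3Y = 2/s. Y = 2/(s(s+3)). Partial fractions: Y = 2/3/s - 2/3/(s+3)

Final answer: y(t) = 2/3(1 - e^(-3t))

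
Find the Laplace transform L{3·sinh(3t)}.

L{sinh(ωt)} = ω/(s² - ω²), so L{sinh(3t)} = 3/(s² - 9). Then L{3·sinh(3t)} = 3·3/(s² - 9) = 9/(s² - 9)

Final answer: 9/(s² - 9)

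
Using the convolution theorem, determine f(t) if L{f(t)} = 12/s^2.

12/s^2 = (12/s)·(1/s) = L{12}·L{1}. By convolution, f(t) = 12*1 = ∫₀ᵗ 12·1 dτ = 12·t

Final answer: 12·t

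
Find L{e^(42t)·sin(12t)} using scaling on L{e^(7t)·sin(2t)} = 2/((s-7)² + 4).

Scaling with a=6: L{e^(42t)·sin(12t)} = (1/6) · 2/((s/6-7)² + 4). Simplifying: 12/((s-42)² + 144)

Final answer: 12/((s-42)² + 144)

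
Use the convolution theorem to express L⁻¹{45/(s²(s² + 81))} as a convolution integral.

45/(s²(s² + 81)) = (1/s²)·(45/(s² + 81)) = L{t}·L{5·sin(9t)}. So f(t) = t*(5·sin(9t)) = ∫₀ᵗ 5τ·sin(9(t-τ)) dτ

Final answer: ∫₀ᵗ 5τ·sin(9(t-τ)) dτ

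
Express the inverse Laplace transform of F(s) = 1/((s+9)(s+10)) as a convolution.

1/((s+9)(s+10)) = (1/(s+9))·(1/(s+10)) = L{e^(-9t)}·L{e^(-10t)}. So f(t) = e^(-9t)*e^(-10t) = ∫₀ᵗ e^(-9τ)·e^(-10(t-τ)) dτ

Final answer: ∫₀ᵗ e^(-9τ)·e^(-10(t-τ)) dτ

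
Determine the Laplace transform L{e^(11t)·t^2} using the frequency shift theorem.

L{e^(at)·t^n} = n!/(s-a)^(n+1), so L{e^(11t)·t^2} = 2/(s-11)^3

Final answer: 2/(s-11)^3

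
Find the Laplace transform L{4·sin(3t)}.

L{sin(ωt)} = ω/(s² + ω²), so L{sin(3t)} = 3/(s² + 9). Then L{4·sin(3t)} = 4·3/(s² + 9) = 12/(s² + 9)

Final answer: 12/(s² + 9)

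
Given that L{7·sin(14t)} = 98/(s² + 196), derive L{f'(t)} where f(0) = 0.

L{f'(t)} = s·F(s) - f(0) = s·98/(s² + 196) - 0 = 98s/(s² + 196)

Final answer: 98s/(s² + 196)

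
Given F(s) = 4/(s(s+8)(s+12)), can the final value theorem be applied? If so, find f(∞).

Poles of sF(s) = 4/((s+8)(s+12)) are at s = -8 and s = -12, both in the left half-plane. Theorem applies. f(∞) = lim_{s→0} sF(s) = 4/(8·12) = 1/24

Final answer: 1/24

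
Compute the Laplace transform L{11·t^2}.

L{t^n} = n!/s^(n+1), so L{t^2} = 2/s^3. Then L{11·t^2} = 11·2/s^3 = 22/s^3

Final answer: 22/s^3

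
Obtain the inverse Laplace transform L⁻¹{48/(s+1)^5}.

L⁻¹{n!/(s-a)^(n+1)} = t^n·e^(at) with n=4, a=-1. So L⁻¹{24/(s+1)^5} = t^4·e^(-t), and L⁻¹{48/(s+1)^5} = (48/24)·t^4·e^(-t) = 2·t^4·e^(-t)

Final answer: 2·t^4·e^(-t)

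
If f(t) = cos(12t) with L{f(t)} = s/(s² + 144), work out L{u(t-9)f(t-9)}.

Time shift theorem: L{u(t-a)f(t-a)} = e^(-as)F(s). Here a=9, F(s) = s/(s² + 144), so L{u(t-9)f(t-9)} = e^(-9s)·s/(s² + 144)

Final answer: e^(-9s)·s/(s² + 144)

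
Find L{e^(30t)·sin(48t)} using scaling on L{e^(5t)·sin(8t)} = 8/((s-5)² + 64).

Scaling with a=6: L{e^(30t)·sin(48t)} = (1/6) · 8/((s/6-5)² + 64). Simplifying: 48/((s-30)² + 2304)

Final answer: 48/((s-30)² + 2304)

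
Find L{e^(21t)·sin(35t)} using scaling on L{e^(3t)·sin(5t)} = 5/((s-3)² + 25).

Scaling with a=7: L{e^(21t)·sin(35t)} = (1/7) · 5/((s/7-3)² + 25). Simplifying: 35/((s-21)² + 1225)

Final answer: 35/((s-21)² + 1225)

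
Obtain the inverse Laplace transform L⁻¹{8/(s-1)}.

L⁻¹{1/(s-a)} = e^(at), so L⁻¹{1/(s-1)} = e^t, and L⁻¹{8/(s-1)} = 8·e^t

Final answer: 8·e^t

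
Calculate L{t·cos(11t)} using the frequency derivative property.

L{cos(11t)} = s/(s² + 121). Derivative: d/ds[s/(s² + 121)] = [(s² + 121) - s·2s]/(s² + 121)² = (121 - s²)/(s² + 121)². So L{t·cos(11t)} = -F'(s) = (s² - 121)/(s² + 121)²

Final answer: (s² - 121)/(s² + 121)²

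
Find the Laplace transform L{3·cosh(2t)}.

L{cosh(ωt)} = s/(s² - ω²), so L{cosh(2t)} = s/(s² - 4). Then L{3·cosh(2t)} = 3·s/(s² - 4) = 3s/(s² - 4)

Final answer: 3s/(s² - 4)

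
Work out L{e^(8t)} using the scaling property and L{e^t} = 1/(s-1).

Using L{f(at)} = (1/a)F(s/a) with a=8 and f(t) = e^t: L{e^(8t)} = (1/8) · 1/((s/8)-1) = (1/8) · 8/(s-8) = 1/(s-8)

Final answer: 1/(s-8)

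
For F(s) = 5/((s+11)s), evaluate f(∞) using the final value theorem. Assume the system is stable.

f(∞) = lim_{s→0} sF(s) = lim_{s→0} 5/(s+11) = 5/11

Final answer: 5/11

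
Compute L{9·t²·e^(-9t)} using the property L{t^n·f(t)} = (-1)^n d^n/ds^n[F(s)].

L{e^(-9t)} = 1/(s+9). d/ds[1/(s+9)] = -1/(s+9)². d²/ds²[1/(s+9)] = 2/(s+9)³. So L{t²·e^(-9t)} = (-1)² · 2/(s+9)³ = 2/(s+9)³. Then L{9·t²·e^(-9t)} = 9·2/(s+9)³ = 18/(s+9)³

Final answer: 18/(s+9)³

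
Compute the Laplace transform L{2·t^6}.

L{t^n} = n!/s^(n+1), so L{t^6} = 720/s^7. Then L{2·t^6} = 2·720/s^7 = 1440/s^7

Final answer: 1440/s^7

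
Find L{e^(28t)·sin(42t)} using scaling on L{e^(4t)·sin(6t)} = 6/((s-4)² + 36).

Scaling with a=7: L{e^(28t)·sin(42t)} = (1/7) · 6/((s/7-4)² + 36). Simplifying: 42/((s-28)² + 1764)

Final answer: 42/((s-28)² + 1764)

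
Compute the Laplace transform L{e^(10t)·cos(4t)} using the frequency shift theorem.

Frequency shift: L{e^(at)f(t)} = F(s-a). L{e^(10t)·cos(4t)} = (s-10)/((s-10)² + 16)

Final answer: (s-10)/((s-10)² + 16)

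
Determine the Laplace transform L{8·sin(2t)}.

L{sin(ωt)} = ω/(s² + ω²), so L{sin(2t)} = 2/(s² + 4). Then L{8·sin(2t)} = 8·2/(s² + 4) = 16/(s² + 4)

Final answer: 16/(s² + 4)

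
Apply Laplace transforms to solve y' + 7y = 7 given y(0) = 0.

sY + 7Y = 7/s. Y = 7/(s(s+7)). Partial fractions: Y = 1/s - 1/(s+7)

Final answer: y(t) = (1 - e^(-7t))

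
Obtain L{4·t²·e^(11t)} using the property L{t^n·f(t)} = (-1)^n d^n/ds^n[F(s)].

L{e^(11t)} = 1/(s-11). d/ds[1/(s-11)] = -1/(s-11)². d²/ds²[1/(s-11)] = 2/(s-11)³. So L{t²·e^(11t)} = (-1)² · 2/(s-11)³ = 2/(s-11)³. Then L{4·t²·e^(11t)} = 4·2/(s-11)³ = 8/(s-11)³

Final answer: 8/(s-11)³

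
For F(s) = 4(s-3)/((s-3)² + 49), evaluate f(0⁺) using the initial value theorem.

f(0⁺) = lim_{s→∞} sF(s) = lim_{s→∞} 4s(s-3)/((s-3)² + 49) = 4

Final answer: 4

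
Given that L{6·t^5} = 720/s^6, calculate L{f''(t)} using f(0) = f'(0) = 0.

L{f''(t)} = s²F(s) - sf(0) - f'(0) = s²·720/s^6 - 0 - 0 = 720/s^4

Final answer: 720/s^4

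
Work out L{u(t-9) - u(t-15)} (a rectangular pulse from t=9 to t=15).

L{u(t-a)} = e^(-as)/s. L{u(t-9) - u(t-15)} = (e^(-9s) - e^(-15s))/s

Final answer: (e^(-9s) - e^(-15s))/s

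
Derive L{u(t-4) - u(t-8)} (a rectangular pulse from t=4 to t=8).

L{u(t-a)} = e^(-as)/s. L{u(t-4) - u(t-8)} = (e^(-4s) - e^(-8s))/s

Final answer: (e^(-4s) - e^(-8s))/s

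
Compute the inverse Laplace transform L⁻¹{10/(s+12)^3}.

L⁻¹{n!/(s-a)^(n+1)} = t^n·e^(at) with n=2, a=-12. So L⁻¹{2/(s+12)^3} = t^2·e^(-12t), and L⁻¹{10/(s+12)^3} = (10/2)·t^2·e^(-12t) = 5·t^2·e^(-12t)

Final answer: 5·t^2·e^(-12t)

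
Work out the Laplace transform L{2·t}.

L{t^n} = n!/s^(n+1), so L{t} = 1/s^2. Then L{2·t} = 2·1/s^2 = 2/s^2

Final answer: 2/s^2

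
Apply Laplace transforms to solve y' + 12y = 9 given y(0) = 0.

sY + 12Y = 9/s. Y = 9/(s(s+12)). Partial fractions: Y = 3/4/s - 3/4/(s+12)

Final answer: y(t) = 3/4(1 - e^(-12t))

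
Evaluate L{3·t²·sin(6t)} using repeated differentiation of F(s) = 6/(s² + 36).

F(s) = 6/(s² + 36). F'(s) = -12s/(s² + 36)². F''(s) = -12(36 - 3s²)/(s² + 36)³ = (36s² - 432)/(s² + 36)³. So L{t²·sin(6t)} = (-1)² F''(s) = (36s² - 432)/(s² + 36)³. Then L{3·t²·sin(6t)} = 3·(36s² - 432)/(s² + 36)³ = (108s² - 1296)/(s² + 36)³

Final answer: (108s² - 1296)/(s² + 36)³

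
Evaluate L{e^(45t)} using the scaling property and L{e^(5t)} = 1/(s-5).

Using L{f(at)} = (1/a)F(s/a) with a=9 and f(t) = e^(5t): L{e^(45t)} = (1/9) · 1/((s/9)-5) = (1/9) · 9/(s-45) = 1/(s-45)

Final answer: 1/(s-45)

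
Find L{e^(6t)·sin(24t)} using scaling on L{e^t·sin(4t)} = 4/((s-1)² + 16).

Scaling with a=6: L{e^(6t)·sin(24t)} = (1/6) · 4/((s/6-1)² + 16). Simplifying: 24/((s-6)² + 576)

Final answer: 24/((s-6)² + 576)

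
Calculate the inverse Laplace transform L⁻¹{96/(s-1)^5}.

L⁻¹{n!/(s-a)^(n+1)} = t^n·e^(at) with n=4, a=1. So L⁻¹{24/(s-1)^5} = t^4·e^t, and L⁻¹{96/(s-1)^5} = (96/24)·t^4·e^t = 4·t^4·e^t

Final answer: 4·t^4·e^t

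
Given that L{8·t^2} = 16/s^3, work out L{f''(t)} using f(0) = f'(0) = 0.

L{f''(t)} = s²F(s) - sf(0) - f'(0) = s²·16/s^3 - 0 - 0 = 16/s

Final answer: 16/s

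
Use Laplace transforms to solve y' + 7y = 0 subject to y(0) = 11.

L{y'} + 7L{y} = 0. sY - 11 + 7Y = 0. Y(s+7) = 11. Y = 11/(s+7)

Final answer: y(t) = 11e^(-7t)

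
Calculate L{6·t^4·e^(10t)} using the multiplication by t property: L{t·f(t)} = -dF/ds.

Using L{t^n·e^(at)} = n!/(s-a)^(n+1), L{t^4·e^(10t)} = 24/(s-10)^5, so L{6·t^4·e^(10t)} = 6·24/(s-10)^5 = 144/(s-10)^5

Final answer: 144/(s-10)^5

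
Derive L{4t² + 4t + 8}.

L{4t² + 4t + 8} = 4·2/s³ + 4/s² + 8/s = 8/s³ + 4/s² + 8/s

Final answer: 8/s³ + 4/s² + 8/s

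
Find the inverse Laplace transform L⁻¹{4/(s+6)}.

L⁻¹{1/(s-a)} = e^(at), so L⁻¹{1/(s+6)} = e^(-6t), and L⁻¹{4/(s+6)} = 4·e^(-6t)

Final answer: 4·e^(-6t)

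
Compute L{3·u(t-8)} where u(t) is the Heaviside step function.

L{u(t-a)} = e^(-as)/s. Here a=8, so L{u(t-8)} = e^(-8s)/s, and L{3·u(t-8)} = 3·e^(-8s)/s

Final answer: 3·e^(-8s)/s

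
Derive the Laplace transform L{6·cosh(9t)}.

L{cosh(ωt)} = s/(s² - ω²), so L{cosh(9t)} = s/(s² - 81). Then L{6·cosh(9t)} = 6·s/(s² - 81) = 6s/(s² - 81)

Final answer: 6s/(s² - 81)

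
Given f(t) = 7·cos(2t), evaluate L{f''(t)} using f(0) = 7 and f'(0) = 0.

F(s) = 7s/(s² + 4). L{f''(t)} = s²F(s) - sf(0) - f'(0) = 7s³/(s² + 4) - 7s = (7s³ - 7s(s² + 4))/(s² + 4) = -28s/(s² + 4)

Final answer: -28s/(s² + 4)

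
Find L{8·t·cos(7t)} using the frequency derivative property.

L{cos(7t)} = s/(s² + 49). Derivative: d/ds[s/(s² + 49)] = [(s² + 49) - s·2s]/(s² + 49)² = (49 - s²)/(s² + 49)². So L{t·cos(7t)} = -F'(s) = (s² - 49)/(s² + 49)². Then L{8·t·cos(7t)} = 8·(s² - 49)/(s² + 49)²

Final answer: 8·(s² - 49)/(s² + 49)²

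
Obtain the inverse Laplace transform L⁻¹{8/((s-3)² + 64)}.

Using frequency shift, L⁻¹{8/((s-3)² + 64)} = e^(3t)·sin(8t)

Final answer: e^(3t)·sin(8t)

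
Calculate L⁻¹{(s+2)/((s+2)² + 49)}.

Using frequency shift: L⁻¹{(s-a)/((s-a)² + b²)} = e^(at)cos(bt). Here a=-2, b=7

Final answer: e^(-2t)·cos(7t)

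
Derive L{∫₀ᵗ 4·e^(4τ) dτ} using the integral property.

L{∫₀ᵗ f(τ)dτ} = F(s)/s with F(s) = 4/(s-4), so L{∫₀ᵗ 4·e^(4τ) dτ} = 4/(s(s-4))

Final answer: 4/(s(s-4))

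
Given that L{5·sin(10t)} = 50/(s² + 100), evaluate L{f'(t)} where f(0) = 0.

L{f'(t)} = s·F(s) - f(0) = s·50/(s² + 100) - 0 = 50s/(s² + 100)

Final answer: 50s/(s² + 100)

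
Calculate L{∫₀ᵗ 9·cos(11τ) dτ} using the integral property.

L{∫₀ᵗ f(τ)dτ} = F(s)/s with F(s) = 9s/(s² + 121), so the result is (9s/(s² + 121))/s = 9/(s² + 121)

Final answer: 9/(s² + 121)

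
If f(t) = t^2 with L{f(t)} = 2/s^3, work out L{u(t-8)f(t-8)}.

Time shift theorem: L{u(t-a)f(t-a)} = e^(-as)F(s). Here a=8, F(s) = 2/s^3, so L{u(t-8)f(t-8)} = e^(-8s)·2/s^3

Final answer: e^(-8s)·2/s^3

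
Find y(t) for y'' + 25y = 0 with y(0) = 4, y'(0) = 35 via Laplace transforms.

L{y''} + 25L{y} = 0. s²Y - 4s - 35 + 25Y = 0. Y(s² + 25) = 4s + 35. Y = (4s + 35)/(s² + 25). Inverting: y(t) = 4cos(5t) + 7sin(5t)

Final answer: y(t) = 4cos(5t) + 7sin(5t)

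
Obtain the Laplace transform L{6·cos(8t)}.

L{cos(ωt)} = s/(s² + ω²), so L{cos(8t)} = s/(s² + 64). Then L{6·cos(8t)} = 6·s/(s² + 64) = 6s/(s² + 64)

Final answer: 6s/(s² + 64)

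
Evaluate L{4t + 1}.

L{4t + 1} = 4·L{t} + L{1} = 4/s² + 1/s

Final answer: 4/s² + 1/s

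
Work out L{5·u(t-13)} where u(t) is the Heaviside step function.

L{u(t-a)} = e^(-as)/s. Here a=13, so L{u(t-13)} = e^(-13s)/s, and L{5·u(t-13)} = 5·e^(-13s)/s

Final answer: 5·e^(-13s)/s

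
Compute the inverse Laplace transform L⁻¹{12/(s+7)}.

L⁻¹{1/(s-a)} = e^(at), so L⁻¹{1/(s+7)} = e^(-7t), and L⁻¹{12/(s+7)} = 12·e^(-7t)

Final answer: 12·e^(-7t)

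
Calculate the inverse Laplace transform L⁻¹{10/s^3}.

L⁻¹{n!/s^(n+1)} = t^n with n=2. So L⁻¹{2/s^3} = t^2, and L⁻¹{10/s^3} = (10/2)·t^2 = 5·t^2

Final answer: 5·t^2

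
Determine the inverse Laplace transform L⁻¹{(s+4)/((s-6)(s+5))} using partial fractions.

Using partial fractions, f(t) = (10e^(6t) + e^(-5t))/11

Final answer: (10e^(6t) + e^(-5t))/11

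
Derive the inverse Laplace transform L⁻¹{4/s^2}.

L⁻¹{n!/s^(n+1)} = t^n with n=1. So L⁻¹{1/s^2} = t, and L⁻¹{4/s^2} = (4/1)·t = 4·t

Final answer: 4·t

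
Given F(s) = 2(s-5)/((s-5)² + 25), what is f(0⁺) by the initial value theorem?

f(0⁺) = lim_{s→∞} sF(s) = lim_{s→∞} 2s(s-5)/((s-5)² + 25) = 2

Final answer: 2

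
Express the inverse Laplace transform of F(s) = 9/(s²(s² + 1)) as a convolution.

9/(s²(s² + 1)) = (1/s²)·(9/(s² + 1)) = L{t}·L{9·sin(t)}. So f(t) = t*(9·sin(t)) = ∫₀ᵗ 9τ·sin((t-τ)) dτ

Final answer: ∫₀ᵗ 9τ·sin((t-τ)) dτ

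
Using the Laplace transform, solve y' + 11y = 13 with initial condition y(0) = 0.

sY + 11Y = 13/s. Y = 13/(s(s+11)). Partial fractions: Y = 13/11/s - 13/11/(s+11)

Final answer: y(t) = 13/11(1 - e^(-11t))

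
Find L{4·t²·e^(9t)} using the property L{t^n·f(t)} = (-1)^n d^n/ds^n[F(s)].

L{e^(9t)} = 1/(s-9). d/ds[1/(s-9)] = -1/(s-9)². d²/ds²[1/(s-9)] = 2/(s-9)³. So L{t²·e^(9t)} = (-1)² · 2/(s-9)³ = 2/(s-9)³. Then L{4·t²·e^(9t)} = 4·2/(s-9)³ = 8/(s-9)³

Final answer: 8/(s-9)³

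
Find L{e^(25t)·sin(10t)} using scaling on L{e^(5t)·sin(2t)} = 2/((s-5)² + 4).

Scaling with a=5: L{e^(25t)·sin(10t)} = (1/5) · 2/((s/5-5)² + 4). Simplifying: 10/((s-25)² + 100)

Final answer: 10/((s-25)² + 100)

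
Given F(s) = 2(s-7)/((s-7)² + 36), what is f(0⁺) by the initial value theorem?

f(0⁺) = lim_{s→∞} sF(s) = lim_{s→∞} 2s(s-7)/((s-7)² + 36) = 2

Final answer: 2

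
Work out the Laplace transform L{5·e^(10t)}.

L{e^(at)} = 1/(s-a), so L{e^(10t)} = 1/(s-10). Then L{5·e^(10t)} = 5/(s-10)

Final answer: 5/(s-10)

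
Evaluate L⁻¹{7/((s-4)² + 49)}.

Form: b/((s-a)² + b²) → e^(at)sin(bt). With a=4, b=7

Final answer: e^(4t)·sin(7t)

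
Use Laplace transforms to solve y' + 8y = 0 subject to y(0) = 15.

L{y'} + 8L{y} = 0. sY - 15 + 8Y = 0. Y(s+8) = 15. Y = 15/(s+8)

Final answer: y(t) = 15e^(-8t)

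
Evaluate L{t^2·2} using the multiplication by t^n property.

L{2} = 2/s. d^1/ds^1[1/s] = -1/s². d^2/ds^2[1/s] = 2/s^3. So L{t^2} = (-1)^{2}·2/s^3 = 2/s^3. Then L{t^2·2} = 2·2/s^3 = 4/s^3

Final answer: 4/s^3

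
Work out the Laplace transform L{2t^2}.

L{2t^2} = 2 · L{t^2} = 2 · 2/s^3 = 4/s^3

Final answer: 4/s^3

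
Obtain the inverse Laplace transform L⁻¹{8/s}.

L⁻¹{c/s} = c, so L⁻¹{8/s} = 8

Final answer: 8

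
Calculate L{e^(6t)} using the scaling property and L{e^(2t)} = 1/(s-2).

Using L{f(at)} = (1/a)F(s/a) with a=3 and f(t) = e^(2t): L{e^(6t)} = (1/3) · 1/((s/3)-2) = (1/3) · 3/(s-6) = 1/(s-6)

Final answer: 1/(s-6)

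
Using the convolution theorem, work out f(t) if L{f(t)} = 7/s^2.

7/s^2 = (7/s)·(1/s) = L{7}·L{1}. By convolution, f(t) = 7*1 = ∫₀ᵗ 7·1 dτ = 7·t

Final answer: 7·t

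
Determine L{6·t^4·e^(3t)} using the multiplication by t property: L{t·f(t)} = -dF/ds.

Using L{t^n·e^(at)} = n!/(s-a)^(n+1), L{t^4·e^(3t)} = 24/(s-3)^5, so L{6·t^4·e^(3t)} = 6·24/(s-3)^5 = 144/(s-3)^5

Final answer: 144/(s-3)^5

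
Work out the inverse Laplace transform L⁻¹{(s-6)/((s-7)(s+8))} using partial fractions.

Using partial fractions, f(t) = (e^(7t) + 14e^(-8t))/15

Final answer: (e^(7t) + 14e^(-8t))/15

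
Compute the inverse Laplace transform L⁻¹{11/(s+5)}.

L⁻¹{1/(s-a)} = e^(at), so L⁻¹{1/(s+5)} = e^(-5t), and L⁻¹{11/(s+5)} = 11·e^(-5t)

Final answer: 11·e^(-5t)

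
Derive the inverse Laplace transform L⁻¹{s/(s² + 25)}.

L⁻¹{s/(s² + 25)} = cos(5t)

Final answer: cos(5t)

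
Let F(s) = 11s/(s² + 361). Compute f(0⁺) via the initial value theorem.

f(0⁺) = lim_{s→∞} s·11s/(s² + 361) = lim_{s→∞} 11s²/(s² + 361) = 11

Final answer: 11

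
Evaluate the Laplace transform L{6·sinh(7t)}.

L{sinh(ωt)} = ω/(s² - ω²), so L{sinh(7t)} = 7/(s² - 49). Then L{6·sinh(7t)} = 6·7/(s² - 49) = 42/(s² - 49)

Final answer: 42/(s² - 49)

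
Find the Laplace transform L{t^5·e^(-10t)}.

L{t^n·e^(at)} = n!/(s-a)^(n+1), so L{t^5·e^(-10t)} = 120/(s+10)^6

Final answer: 120/(s+10)^6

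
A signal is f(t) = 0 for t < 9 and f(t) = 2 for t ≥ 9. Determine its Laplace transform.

f(t) = 2·u(t-9). L{u(t-9)} = e^(-9s)/s, so L{f(t)} = 2·e^(-9s)/s

Final answer: 2·e^(-9s)/s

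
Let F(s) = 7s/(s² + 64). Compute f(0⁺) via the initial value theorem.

f(0⁺) = lim_{s→∞} s·7s/(s² + 64) = lim_{s→∞} 7s²/(s² + 64) = 7

Final answer: 7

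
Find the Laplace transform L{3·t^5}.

L{t^n} = n!/s^(n+1), so L{t^5} = 120/s^6. Then L{3·t^5} = 3·120/s^6 = 360/s^6

Final answer: 360/s^6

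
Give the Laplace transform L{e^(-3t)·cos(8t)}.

L{e^(at)·cos(ωt)} = (s-a)/((s-a)² + ω²), so L{e^(-3t)·cos(8t)} = (s+3)/((s+3)² + 64)

Final answer: (s+3)/((s+3)² + 64)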